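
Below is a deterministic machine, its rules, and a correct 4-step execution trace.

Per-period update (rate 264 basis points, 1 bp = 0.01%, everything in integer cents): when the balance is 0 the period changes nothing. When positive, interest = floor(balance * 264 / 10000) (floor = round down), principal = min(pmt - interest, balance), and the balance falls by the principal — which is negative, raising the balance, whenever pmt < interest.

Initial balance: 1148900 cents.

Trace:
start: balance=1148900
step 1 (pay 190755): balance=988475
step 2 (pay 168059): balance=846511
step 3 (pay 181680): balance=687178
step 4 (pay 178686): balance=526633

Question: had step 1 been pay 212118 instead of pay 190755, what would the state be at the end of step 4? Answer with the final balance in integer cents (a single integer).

(re-executing from step 1 with the substitution; state before step 1: balance=1148900)
step 1 (pay 212118): balance=967112
step 2 (pay 168059): balance=824584
step 3 (pay 181680): balance=664673
step 4 (pay 178686): balance=503534

503534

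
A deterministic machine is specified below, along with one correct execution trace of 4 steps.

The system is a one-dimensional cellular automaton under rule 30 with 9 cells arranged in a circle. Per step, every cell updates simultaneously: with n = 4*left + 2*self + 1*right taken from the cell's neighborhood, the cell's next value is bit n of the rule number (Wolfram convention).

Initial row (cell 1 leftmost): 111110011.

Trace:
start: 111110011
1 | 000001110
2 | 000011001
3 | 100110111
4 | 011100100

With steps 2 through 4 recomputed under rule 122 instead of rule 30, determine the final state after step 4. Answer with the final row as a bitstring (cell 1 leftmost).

111100000

(re-executing steps 2..4 under rule 122; state before step 2: 000001110)
2 | 000011011
3 | 100111111
4 | 111100000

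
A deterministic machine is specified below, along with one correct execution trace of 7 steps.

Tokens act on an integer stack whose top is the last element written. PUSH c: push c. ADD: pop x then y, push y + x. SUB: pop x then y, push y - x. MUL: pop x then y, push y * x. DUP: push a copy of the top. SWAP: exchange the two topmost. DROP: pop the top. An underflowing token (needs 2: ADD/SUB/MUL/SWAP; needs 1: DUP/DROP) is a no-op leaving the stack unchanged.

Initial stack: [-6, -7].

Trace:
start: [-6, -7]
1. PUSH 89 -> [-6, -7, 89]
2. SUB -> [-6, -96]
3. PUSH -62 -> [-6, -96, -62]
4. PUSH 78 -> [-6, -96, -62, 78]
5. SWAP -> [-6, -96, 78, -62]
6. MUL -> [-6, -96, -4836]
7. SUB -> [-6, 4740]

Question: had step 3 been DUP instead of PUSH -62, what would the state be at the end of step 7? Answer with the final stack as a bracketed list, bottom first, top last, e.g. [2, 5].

(re-executing from step 3 with the substitution; state before step 3: [-6, -96])
3. DUP -> [-6, -96, -96]
4. PUSH 78 -> [-6, -96, -96, 78]
5. SWAP -> [-6, -96, 78, -96]
6. MUL -> [-6, -96, -7488]
7. SUB -> [-6, 7392]

[-6, 7392]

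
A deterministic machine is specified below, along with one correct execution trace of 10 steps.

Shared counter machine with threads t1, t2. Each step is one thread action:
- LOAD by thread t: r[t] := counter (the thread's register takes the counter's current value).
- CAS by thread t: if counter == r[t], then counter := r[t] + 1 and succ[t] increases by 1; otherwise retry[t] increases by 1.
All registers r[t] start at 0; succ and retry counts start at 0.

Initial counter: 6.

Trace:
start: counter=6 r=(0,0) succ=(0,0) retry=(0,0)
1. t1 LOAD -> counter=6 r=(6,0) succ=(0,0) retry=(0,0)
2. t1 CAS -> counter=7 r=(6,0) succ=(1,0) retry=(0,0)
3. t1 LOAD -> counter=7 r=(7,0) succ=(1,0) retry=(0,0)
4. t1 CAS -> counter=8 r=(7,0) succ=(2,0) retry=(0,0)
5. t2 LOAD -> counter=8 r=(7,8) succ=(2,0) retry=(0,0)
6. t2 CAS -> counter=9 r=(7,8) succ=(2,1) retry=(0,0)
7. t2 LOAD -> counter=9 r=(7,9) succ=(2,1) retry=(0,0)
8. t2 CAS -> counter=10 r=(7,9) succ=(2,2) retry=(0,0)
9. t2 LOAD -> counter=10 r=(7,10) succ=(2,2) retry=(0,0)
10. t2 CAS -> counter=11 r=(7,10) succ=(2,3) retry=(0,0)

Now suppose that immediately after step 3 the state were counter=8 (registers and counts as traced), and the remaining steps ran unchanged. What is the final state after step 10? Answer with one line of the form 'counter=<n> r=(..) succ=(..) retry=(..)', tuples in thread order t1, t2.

counter=11 r=(7,10) succ=(1,3) retry=(1,0)

state after step 3 := counter=8 r=(7,0) succ=(1,0) retry=(0,0)
4. t1 CAS -> counter=8 r=(7,0) succ=(1,0) retry=(1,0)
5. t2 LOAD -> counter=8 r=(7,8) succ=(1,0) retry=(1,0)
6. t2 CAS -> counter=9 r=(7,8) succ=(1,1) retry=(1,0)
7. t2 LOAD -> counter=9 r=(7,9) succ=(1,1) retry=(1,0)
8. t2 CAS -> counter=10 r=(7,9) succ=(1,2) retry=(1,0)
9. t2 LOAD -> counter=10 r=(7,10) succ=(1,2) retry=(1,0)
10. t2 CAS -> counter=11 r=(7,10) succ=(1,3) retry=(1,0)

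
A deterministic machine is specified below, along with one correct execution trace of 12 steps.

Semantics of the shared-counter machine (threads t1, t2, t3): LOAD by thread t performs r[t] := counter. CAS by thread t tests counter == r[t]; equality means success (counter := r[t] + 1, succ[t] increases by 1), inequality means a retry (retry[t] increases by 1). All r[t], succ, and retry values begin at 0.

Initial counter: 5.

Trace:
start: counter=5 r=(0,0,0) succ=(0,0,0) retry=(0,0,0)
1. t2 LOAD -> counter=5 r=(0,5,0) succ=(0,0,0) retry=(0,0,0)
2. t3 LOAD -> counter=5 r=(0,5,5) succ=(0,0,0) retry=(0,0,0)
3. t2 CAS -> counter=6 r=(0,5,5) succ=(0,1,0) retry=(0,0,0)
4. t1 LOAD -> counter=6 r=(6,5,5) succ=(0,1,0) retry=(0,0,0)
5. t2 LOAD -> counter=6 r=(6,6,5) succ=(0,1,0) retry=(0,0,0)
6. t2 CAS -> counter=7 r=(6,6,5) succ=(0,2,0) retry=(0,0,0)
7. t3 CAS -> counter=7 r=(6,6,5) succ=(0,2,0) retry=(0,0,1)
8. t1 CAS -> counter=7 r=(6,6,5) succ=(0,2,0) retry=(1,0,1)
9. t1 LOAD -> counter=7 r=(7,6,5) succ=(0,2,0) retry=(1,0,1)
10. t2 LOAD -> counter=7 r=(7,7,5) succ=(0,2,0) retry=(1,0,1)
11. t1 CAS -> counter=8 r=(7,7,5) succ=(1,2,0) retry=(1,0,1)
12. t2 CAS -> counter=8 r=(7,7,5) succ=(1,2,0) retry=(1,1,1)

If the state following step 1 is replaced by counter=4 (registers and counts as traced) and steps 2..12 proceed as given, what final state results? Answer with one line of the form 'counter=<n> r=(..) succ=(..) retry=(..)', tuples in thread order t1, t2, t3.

state after step 1 := counter=4 r=(0,5,0) succ=(0,0,0) retry=(0,0,0)
2. t3 LOAD -> counter=4 r=(0,5,4) succ=(0,0,0) retry=(0,0,0)
3. t2 CAS -> counter=4 r=(0,5,4) succ=(0,0,0) retry=(0,1,0)
4. t1 LOAD -> counter=4 r=(4,5,4) succ=(0,0,0) retry=(0,1,0)
5. t2 LOAD -> counter=4 r=(4,4,4) succ=(0,0,0) retry=(0,1,0)
6. t2 CAS -> counter=5 r=(4,4,4) succ=(0,1,0) retry=(0,1,0)
7. t3 CAS -> counter=5 r=(4,4,4) succ=(0,1,0) retry=(0,1,1)
8. t1 CAS -> counter=5 r=(4,4,4) succ=(0,1,0) retry=(1,1,1)
9. t1 LOAD -> counter=5 r=(5,4,4) succ=(0,1,0) retry=(1,1,1)
10. t2 LOAD -> counter=5 r=(5,5,4) succ=(0,1,0) retry=(1,1,1)
11. t1 CAS -> counter=6 r=(5,5,4) succ=(1,1,0) retry=(1,1,1)
12. t2 CAS -> counter=6 r=(5,5,4) succ=(1,1,0) retry=(1,2,1)

counter=6 r=(5,5,4) succ=(1,1,0) retry=(1,2,1)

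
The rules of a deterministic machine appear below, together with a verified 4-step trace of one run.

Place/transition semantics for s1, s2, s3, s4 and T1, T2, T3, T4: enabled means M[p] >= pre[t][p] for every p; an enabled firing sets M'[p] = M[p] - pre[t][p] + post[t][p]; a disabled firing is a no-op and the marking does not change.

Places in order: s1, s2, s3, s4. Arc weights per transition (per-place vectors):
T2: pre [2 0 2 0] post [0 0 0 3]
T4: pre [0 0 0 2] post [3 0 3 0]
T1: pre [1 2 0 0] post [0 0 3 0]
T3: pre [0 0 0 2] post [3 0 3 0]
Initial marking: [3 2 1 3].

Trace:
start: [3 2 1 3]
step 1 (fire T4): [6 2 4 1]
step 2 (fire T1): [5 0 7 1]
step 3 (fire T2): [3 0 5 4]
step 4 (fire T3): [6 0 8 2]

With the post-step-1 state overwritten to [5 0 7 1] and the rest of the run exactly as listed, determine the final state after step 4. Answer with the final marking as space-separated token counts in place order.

6 0 8 2

state after step 1 := [5 0 7 1]
step 2 (fire T1): [5 0 7 1]
step 3 (fire T2): [3 0 5 4]
step 4 (fire T3): [6 0 8 2]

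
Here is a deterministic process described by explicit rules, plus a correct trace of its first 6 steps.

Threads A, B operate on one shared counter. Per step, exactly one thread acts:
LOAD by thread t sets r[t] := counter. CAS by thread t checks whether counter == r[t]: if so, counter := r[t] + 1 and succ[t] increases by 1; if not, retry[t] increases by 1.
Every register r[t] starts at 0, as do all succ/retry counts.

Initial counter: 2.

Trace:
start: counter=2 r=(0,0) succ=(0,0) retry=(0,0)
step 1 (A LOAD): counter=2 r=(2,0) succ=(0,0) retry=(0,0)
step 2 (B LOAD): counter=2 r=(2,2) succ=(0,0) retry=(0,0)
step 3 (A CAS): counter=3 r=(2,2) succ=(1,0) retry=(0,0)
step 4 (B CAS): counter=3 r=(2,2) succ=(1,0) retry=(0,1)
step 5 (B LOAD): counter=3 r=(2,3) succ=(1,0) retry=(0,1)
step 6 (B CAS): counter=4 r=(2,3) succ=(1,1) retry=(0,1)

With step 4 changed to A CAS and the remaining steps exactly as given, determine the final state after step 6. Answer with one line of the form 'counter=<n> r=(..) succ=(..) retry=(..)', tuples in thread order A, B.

(re-executing from step 4 with the substitution; state before step 4: counter=3 r=(2,2) succ=(1,0) retry=(0,0))
step 4 (A CAS): counter=3 r=(2,2) succ=(1,0) retry=(1,0)
step 5 (B LOAD): counter=3 r=(2,3) succ=(1,0) retry=(1,0)
step 6 (B CAS): counter=4 r=(2,3) succ=(1,1) retry=(1,0)

counter=4 r=(2,3) succ=(1,1) retry=(1,0)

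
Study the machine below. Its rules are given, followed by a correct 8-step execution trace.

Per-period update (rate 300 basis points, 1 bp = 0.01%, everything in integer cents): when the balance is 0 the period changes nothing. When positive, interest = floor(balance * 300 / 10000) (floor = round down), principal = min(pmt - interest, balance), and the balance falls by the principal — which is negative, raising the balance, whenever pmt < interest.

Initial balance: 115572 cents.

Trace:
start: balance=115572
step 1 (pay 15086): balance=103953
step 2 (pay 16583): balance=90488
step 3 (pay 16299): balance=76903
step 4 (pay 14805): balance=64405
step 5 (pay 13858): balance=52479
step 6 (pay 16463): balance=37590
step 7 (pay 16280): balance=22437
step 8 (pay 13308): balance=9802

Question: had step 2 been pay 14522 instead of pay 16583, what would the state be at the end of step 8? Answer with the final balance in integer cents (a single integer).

12261

(re-executing from step 2 with the substitution; state before step 2: balance=103953)
step 2 (pay 14522): balance=92549
step 3 (pay 16299): balance=79026
step 4 (pay 14805): balance=66591
step 5 (pay 13858): balance=54730
step 6 (pay 16463): balance=39908
step 7 (pay 16280): balance=24825
step 8 (pay 13308): balance=12261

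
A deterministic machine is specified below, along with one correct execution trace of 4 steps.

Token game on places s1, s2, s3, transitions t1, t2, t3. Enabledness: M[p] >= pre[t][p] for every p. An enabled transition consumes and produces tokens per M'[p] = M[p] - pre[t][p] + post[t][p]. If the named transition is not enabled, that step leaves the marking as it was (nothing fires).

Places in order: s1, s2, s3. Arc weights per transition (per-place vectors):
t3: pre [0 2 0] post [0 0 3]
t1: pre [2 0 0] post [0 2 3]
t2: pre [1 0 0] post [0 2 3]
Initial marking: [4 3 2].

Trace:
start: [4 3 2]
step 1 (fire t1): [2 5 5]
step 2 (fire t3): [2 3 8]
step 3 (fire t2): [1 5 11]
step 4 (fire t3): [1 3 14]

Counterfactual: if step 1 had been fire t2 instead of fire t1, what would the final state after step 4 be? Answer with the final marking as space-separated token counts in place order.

(re-executing from step 1 with the substitution; state before step 1: [4 3 2])
step 1 (fire t2): [3 5 5]
step 2 (fire t3): [3 3 8]
step 3 (fire t2): [2 5 11]
step 4 (fire t3): [2 3 14]

2 3 14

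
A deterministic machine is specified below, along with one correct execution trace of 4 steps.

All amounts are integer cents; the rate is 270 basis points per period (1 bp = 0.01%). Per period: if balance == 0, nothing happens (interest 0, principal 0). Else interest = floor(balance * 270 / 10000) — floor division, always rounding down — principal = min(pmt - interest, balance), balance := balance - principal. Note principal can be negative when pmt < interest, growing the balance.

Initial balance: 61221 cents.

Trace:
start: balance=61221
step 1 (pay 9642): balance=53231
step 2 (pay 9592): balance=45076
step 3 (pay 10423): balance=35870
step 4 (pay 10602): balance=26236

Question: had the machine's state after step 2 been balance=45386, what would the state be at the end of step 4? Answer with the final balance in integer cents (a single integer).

26563

state after step 2 := balance=45386
step 3 (pay 10423): balance=36188
step 4 (pay 10602): balance=26563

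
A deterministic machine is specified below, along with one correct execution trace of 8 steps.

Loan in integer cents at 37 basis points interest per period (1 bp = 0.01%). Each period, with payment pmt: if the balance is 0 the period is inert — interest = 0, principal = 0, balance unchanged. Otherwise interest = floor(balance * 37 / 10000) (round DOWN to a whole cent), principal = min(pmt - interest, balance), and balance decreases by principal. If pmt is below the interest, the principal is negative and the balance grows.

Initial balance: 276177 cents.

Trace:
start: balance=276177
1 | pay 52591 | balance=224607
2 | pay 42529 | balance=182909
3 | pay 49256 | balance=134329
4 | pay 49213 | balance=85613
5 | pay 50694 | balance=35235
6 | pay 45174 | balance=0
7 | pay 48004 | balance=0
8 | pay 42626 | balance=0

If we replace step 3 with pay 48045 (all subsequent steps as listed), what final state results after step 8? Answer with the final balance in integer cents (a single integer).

(re-executing from step 3 with the substitution; state before step 3: balance=182909)
3 | pay 48045 | balance=135540
4 | pay 49213 | balance=86828
5 | pay 50694 | balance=36455
6 | pay 45174 | balance=0
7 | pay 48004 | balance=0
8 | pay 42626 | balance=0

0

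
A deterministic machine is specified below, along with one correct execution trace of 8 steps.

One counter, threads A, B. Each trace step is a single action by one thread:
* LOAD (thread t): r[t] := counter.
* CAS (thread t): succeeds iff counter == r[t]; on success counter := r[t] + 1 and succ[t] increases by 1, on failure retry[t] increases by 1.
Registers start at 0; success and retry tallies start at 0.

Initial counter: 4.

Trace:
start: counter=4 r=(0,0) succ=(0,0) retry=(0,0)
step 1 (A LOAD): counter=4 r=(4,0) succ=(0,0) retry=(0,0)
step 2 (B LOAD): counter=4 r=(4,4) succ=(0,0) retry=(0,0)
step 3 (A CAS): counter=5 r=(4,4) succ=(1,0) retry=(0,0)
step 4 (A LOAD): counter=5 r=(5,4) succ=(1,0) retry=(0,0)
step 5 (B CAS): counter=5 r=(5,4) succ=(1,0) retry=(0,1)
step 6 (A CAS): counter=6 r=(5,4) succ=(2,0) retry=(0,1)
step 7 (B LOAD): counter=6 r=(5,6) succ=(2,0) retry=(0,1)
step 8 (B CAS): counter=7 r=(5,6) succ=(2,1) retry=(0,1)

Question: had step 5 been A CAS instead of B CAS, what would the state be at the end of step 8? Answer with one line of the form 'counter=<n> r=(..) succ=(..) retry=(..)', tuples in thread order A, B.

counter=7 r=(5,6) succ=(2,1) retry=(1,0)

(re-executing from step 5 with the substitution; state before step 5: counter=5 r=(5,4) succ=(1,0) retry=(0,0))
step 5 (A CAS): counter=6 r=(5,4) succ=(2,0) retry=(0,0)
step 6 (A CAS): counter=6 r=(5,4) succ=(2,0) retry=(1,0)
step 7 (B LOAD): counter=6 r=(5,6) succ=(2,0) retry=(1,0)
step 8 (B CAS): counter=7 r=(5,6) succ=(2,1) retry=(1,0)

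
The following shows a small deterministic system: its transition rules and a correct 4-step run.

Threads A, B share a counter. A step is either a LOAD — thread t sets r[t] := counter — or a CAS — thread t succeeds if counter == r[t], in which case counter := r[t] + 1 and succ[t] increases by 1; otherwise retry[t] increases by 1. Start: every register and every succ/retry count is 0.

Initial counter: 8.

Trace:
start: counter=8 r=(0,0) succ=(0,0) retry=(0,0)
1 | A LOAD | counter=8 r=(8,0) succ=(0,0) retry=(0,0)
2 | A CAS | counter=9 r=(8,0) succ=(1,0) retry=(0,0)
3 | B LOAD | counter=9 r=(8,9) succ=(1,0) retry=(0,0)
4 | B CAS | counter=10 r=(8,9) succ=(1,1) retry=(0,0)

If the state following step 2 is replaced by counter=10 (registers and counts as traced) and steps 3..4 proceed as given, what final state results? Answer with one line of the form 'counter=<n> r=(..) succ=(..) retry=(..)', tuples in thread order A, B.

state after step 2 := counter=10 r=(8,0) succ=(1,0) retry=(0,0)
3 | B LOAD | counter=10 r=(8,10) succ=(1,0) retry=(0,0)
4 | B CAS | counter=11 r=(8,10) succ=(1,1) retry=(0,0)

counter=11 r=(8,10) succ=(1,1) retry=(0,0)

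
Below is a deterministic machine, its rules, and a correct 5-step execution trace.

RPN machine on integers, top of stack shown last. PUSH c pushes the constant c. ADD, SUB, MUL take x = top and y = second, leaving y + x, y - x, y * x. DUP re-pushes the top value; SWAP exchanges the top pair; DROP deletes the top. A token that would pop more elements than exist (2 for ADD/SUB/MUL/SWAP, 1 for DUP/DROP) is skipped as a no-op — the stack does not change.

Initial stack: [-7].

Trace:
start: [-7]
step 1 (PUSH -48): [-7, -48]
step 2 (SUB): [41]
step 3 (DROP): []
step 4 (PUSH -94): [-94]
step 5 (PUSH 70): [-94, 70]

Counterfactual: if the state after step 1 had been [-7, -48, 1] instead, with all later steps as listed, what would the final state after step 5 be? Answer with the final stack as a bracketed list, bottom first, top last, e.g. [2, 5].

state after step 1 := [-7, -48, 1]
step 2 (SUB): [-7, -49]
step 3 (DROP): [-7]
step 4 (PUSH -94): [-7, -94]
step 5 (PUSH 70): [-7, -94, 70]

[-7, -94, 70]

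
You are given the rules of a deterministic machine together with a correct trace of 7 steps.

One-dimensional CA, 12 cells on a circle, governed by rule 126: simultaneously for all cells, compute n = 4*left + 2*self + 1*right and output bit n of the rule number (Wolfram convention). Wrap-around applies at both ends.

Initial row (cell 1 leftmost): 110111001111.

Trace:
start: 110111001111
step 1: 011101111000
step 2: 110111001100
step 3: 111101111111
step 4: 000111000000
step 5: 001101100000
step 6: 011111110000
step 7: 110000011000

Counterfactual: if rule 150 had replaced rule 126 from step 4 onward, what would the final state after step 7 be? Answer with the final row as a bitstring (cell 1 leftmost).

(re-executing steps 4..7 under rule 150; state before step 4: 111101111111)
step 4: 111000111111
step 5: 110101011111
step 6: 100101001111
step 7: 011101110111

011101110111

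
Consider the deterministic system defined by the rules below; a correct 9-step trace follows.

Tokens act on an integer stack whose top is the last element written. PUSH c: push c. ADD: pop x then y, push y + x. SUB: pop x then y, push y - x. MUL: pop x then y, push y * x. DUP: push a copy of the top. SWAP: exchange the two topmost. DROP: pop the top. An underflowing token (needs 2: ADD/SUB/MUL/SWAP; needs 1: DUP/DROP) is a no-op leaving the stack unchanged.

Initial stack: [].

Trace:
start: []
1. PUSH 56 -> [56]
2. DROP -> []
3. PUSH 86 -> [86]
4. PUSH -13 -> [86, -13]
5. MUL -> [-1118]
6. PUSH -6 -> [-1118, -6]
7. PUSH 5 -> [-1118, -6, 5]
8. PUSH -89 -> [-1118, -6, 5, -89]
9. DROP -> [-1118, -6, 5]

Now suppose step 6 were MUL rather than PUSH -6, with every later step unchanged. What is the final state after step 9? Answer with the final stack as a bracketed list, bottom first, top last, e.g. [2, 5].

(re-executing from step 6 with the substitution; state before step 6: [-1118])
6. MUL -> [-1118]
7. PUSH 5 -> [-1118, 5]
8. PUSH -89 -> [-1118, 5, -89]
9. DROP -> [-1118, 5]

[-1118, 5]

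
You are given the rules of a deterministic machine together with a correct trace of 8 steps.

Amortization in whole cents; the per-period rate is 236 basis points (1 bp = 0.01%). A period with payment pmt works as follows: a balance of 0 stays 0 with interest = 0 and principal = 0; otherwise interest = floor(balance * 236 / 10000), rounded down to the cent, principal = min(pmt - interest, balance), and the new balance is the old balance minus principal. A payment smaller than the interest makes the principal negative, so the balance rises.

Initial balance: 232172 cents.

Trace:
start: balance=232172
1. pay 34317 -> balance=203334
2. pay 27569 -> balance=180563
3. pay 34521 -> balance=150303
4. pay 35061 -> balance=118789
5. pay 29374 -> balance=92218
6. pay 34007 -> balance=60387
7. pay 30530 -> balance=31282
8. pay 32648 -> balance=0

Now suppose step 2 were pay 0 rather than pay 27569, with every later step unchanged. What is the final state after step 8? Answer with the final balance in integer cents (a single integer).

31082

(re-executing from step 2 with the substitution; state before step 2: balance=203334)
2. pay 0 -> balance=208132
3. pay 34521 -> balance=178522
4. pay 35061 -> balance=147674
5. pay 29374 -> balance=121785
6. pay 34007 -> balance=90652
7. pay 30530 -> balance=62261
8. pay 32648 -> balance=31082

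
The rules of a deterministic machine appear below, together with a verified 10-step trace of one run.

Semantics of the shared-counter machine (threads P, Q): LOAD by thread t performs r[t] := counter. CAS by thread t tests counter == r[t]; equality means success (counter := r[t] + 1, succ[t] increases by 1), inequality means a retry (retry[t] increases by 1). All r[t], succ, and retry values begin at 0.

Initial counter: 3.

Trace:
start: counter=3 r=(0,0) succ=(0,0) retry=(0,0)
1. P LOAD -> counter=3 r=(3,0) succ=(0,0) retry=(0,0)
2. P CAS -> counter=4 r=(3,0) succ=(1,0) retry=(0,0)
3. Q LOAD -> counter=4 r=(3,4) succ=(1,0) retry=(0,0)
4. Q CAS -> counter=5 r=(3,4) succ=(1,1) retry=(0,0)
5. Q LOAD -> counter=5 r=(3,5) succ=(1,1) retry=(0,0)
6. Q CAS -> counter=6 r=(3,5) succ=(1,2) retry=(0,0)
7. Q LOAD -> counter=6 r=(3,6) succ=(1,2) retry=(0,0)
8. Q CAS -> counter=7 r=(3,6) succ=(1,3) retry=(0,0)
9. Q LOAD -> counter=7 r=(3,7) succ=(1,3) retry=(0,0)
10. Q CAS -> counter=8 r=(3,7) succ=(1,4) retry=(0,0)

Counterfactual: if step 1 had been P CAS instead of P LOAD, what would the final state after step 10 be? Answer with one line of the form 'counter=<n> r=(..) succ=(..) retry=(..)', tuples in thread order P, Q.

counter=7 r=(0,6) succ=(0,4) retry=(2,0)

(re-executing from step 1 with the substitution; state before step 1: counter=3 r=(0,0) succ=(0,0) retry=(0,0))
1. P CAS -> counter=3 r=(0,0) succ=(0,0) retry=(1,0)
2. P CAS -> counter=3 r=(0,0) succ=(0,0) retry=(2,0)
3. Q LOAD -> counter=3 r=(0,3) succ=(0,0) retry=(2,0)
4. Q CAS -> counter=4 r=(0,3) succ=(0,1) retry=(2,0)
5. Q LOAD -> counter=4 r=(0,4) succ=(0,1) retry=(2,0)
6. Q CAS -> counter=5 r=(0,4) succ=(0,2) retry=(2,0)
7. Q LOAD -> counter=5 r=(0,5) succ=(0,2) retry=(2,0)
8. Q CAS -> counter=6 r=(0,5) succ=(0,3) retry=(2,0)
9. Q LOAD -> counter=6 r=(0,6) succ=(0,3) retry=(2,0)
10. Q CAS -> counter=7 r=(0,6) succ=(0,4) retry=(2,0)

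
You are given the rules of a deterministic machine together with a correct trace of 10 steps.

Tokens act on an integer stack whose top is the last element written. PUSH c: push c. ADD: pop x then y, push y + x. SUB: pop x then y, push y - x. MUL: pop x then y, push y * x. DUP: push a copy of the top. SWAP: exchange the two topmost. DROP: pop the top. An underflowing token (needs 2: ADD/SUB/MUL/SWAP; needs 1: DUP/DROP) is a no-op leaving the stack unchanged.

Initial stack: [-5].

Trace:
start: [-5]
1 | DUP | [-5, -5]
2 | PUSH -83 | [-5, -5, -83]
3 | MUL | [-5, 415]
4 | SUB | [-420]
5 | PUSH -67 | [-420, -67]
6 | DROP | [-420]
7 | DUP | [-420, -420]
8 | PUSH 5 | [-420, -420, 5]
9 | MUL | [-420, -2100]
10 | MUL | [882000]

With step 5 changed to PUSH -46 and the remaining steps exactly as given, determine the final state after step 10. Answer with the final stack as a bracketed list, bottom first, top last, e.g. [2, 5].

(re-executing from step 5 with the substitution; state before step 5: [-420])
5 | PUSH -46 | [-420, -46]
6 | DROP | [-420]
7 | DUP | [-420, -420]
8 | PUSH 5 | [-420, -420, 5]
9 | MUL | [-420, -2100]
10 | MUL | [882000]

[882000]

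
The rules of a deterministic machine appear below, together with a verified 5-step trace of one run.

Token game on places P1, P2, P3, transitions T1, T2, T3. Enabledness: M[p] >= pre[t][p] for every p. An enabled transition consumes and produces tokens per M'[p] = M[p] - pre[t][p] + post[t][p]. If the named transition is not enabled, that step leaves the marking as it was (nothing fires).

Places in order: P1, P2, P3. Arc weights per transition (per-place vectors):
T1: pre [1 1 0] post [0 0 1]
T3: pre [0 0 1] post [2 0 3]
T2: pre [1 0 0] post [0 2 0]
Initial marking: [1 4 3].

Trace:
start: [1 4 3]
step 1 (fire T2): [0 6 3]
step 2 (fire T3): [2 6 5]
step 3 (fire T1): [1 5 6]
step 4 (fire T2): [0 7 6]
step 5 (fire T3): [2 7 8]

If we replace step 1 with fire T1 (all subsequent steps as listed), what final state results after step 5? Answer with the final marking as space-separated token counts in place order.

(re-executing from step 1 with the substitution; state before step 1: [1 4 3])
step 1 (fire T1): [0 3 4]
step 2 (fire T3): [2 3 6]
step 3 (fire T1): [1 2 7]
step 4 (fire T2): [0 4 7]
step 5 (fire T3): [2 4 9]

2 4 9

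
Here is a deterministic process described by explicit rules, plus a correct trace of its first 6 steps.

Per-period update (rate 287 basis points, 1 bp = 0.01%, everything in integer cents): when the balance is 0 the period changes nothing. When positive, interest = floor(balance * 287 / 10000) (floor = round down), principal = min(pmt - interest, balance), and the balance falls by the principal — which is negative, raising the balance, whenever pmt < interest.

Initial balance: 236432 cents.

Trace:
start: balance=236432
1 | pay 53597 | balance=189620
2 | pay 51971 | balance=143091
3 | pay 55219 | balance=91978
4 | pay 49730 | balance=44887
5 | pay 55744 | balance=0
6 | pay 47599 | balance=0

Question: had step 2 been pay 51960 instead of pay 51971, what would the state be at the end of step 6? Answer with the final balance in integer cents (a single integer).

(re-executing from step 2 with the substitution; state before step 2: balance=189620)
2 | pay 51960 | balance=143102
3 | pay 55219 | balance=91990
4 | pay 49730 | balance=44900
5 | pay 55744 | balance=0
6 | pay 47599 | balance=0

0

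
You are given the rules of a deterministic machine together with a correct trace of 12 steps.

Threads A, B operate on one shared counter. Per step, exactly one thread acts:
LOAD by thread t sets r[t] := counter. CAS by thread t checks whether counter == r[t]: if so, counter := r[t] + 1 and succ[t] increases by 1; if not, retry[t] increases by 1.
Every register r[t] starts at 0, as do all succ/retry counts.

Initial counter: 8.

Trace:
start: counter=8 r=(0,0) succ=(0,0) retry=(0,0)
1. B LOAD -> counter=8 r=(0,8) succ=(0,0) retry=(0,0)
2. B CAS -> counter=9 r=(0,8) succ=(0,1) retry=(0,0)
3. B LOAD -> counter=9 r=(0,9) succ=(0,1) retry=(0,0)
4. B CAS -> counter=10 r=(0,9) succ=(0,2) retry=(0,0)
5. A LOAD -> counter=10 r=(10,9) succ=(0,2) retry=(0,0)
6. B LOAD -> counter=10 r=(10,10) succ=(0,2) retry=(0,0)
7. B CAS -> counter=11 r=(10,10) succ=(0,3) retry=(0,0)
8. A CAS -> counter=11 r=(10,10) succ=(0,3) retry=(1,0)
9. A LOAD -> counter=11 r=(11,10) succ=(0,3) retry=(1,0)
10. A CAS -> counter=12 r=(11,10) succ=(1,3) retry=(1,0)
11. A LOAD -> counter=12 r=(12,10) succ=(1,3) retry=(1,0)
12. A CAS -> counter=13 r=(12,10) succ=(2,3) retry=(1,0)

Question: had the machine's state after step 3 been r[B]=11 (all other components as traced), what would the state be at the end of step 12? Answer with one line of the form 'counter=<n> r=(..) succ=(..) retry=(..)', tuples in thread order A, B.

state after step 3 := counter=9 r=(0,11) succ=(0,1) retry=(0,0)
4. B CAS -> counter=9 r=(0,11) succ=(0,1) retry=(0,1)
5. A LOAD -> counter=9 r=(9,11) succ=(0,1) retry=(0,1)
6. B LOAD -> counter=9 r=(9,9) succ=(0,1) retry=(0,1)
7. B CAS -> counter=10 r=(9,9) succ=(0,2) retry=(0,1)
8. A CAS -> counter=10 r=(9,9) succ=(0,2) retry=(1,1)
9. A LOAD -> counter=10 r=(10,9) succ=(0,2) retry=(1,1)
10. A CAS -> counter=11 r=(10,9) succ=(1,2) retry=(1,1)
11. A LOAD -> counter=11 r=(11,9) succ=(1,2) retry=(1,1)
12. A CAS -> counter=12 r=(11,9) succ=(2,2) retry=(1,1)

counter=12 r=(11,9) succ=(2,2) retry=(1,1)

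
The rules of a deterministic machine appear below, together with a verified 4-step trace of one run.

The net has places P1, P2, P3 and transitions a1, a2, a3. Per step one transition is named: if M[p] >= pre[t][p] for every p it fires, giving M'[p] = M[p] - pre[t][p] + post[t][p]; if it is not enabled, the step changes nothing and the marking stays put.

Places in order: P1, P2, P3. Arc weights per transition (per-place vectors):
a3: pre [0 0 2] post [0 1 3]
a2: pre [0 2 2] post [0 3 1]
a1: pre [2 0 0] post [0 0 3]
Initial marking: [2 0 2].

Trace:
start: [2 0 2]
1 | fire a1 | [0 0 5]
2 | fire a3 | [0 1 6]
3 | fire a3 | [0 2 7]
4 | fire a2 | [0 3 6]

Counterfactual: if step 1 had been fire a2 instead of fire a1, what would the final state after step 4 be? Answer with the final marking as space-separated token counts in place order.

(re-executing from step 1 with the substitution; state before step 1: [2 0 2])
1 | fire a2 | [2 0 2]
2 | fire a3 | [2 1 3]
3 | fire a3 | [2 2 4]
4 | fire a2 | [2 3 3]

2 3 3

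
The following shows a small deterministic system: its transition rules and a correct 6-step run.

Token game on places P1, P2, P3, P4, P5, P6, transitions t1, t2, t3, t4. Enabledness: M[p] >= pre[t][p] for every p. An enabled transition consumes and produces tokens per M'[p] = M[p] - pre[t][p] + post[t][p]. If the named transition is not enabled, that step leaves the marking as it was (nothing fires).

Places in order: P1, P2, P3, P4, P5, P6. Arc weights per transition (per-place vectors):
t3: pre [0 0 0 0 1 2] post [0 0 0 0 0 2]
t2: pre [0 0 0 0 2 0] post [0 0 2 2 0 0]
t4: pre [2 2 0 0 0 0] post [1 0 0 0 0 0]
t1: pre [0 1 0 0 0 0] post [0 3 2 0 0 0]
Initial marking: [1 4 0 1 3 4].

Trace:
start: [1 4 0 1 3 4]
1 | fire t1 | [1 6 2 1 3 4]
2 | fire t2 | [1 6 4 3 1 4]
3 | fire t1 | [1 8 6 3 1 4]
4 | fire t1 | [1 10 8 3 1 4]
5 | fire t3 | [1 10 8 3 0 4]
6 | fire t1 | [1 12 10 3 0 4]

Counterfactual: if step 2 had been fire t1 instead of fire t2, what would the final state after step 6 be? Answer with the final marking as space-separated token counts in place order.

(re-executing from step 2 with the substitution; state before step 2: [1 6 2 1 3 4])
2 | fire t1 | [1 8 4 1 3 4]
3 | fire t1 | [1 10 6 1 3 4]
4 | fire t1 | [1 12 8 1 3 4]
5 | fire t3 | [1 12 8 1 2 4]
6 | fire t1 | [1 14 10 1 2 4]

1 14 10 1 2 4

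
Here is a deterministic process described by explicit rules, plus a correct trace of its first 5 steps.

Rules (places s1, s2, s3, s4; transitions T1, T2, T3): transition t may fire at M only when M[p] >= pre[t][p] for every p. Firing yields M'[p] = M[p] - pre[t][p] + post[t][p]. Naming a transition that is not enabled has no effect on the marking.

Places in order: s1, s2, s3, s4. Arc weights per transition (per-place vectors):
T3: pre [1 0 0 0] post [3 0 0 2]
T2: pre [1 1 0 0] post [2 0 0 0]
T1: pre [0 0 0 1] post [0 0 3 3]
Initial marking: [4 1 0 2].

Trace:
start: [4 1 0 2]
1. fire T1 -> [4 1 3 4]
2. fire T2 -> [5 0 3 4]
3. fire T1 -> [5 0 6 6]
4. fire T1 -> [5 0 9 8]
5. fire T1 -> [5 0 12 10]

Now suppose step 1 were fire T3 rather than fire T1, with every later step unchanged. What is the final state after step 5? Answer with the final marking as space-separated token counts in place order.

7 0 9 10

(re-executing from step 1 with the substitution; state before step 1: [4 1 0 2])
1. fire T3 -> [6 1 0 4]
2. fire T2 -> [7 0 0 4]
3. fire T1 -> [7 0 3 6]
4. fire T1 -> [7 0 6 8]
5. fire T1 -> [7 0 9 10]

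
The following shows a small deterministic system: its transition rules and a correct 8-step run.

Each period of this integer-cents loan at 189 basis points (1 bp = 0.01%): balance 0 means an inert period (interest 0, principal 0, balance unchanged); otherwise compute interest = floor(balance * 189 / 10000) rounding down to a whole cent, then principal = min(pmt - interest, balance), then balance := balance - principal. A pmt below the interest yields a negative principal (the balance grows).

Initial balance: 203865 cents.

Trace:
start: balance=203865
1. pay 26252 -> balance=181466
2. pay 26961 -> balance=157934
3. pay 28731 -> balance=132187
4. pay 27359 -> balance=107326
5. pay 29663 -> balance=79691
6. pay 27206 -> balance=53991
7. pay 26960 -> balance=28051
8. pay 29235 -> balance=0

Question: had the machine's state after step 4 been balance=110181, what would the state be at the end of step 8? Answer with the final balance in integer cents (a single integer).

state after step 4 := balance=110181
5. pay 29663 -> balance=82600
6. pay 27206 -> balance=56955
7. pay 26960 -> balance=31071
8. pay 29235 -> balance=2423

2423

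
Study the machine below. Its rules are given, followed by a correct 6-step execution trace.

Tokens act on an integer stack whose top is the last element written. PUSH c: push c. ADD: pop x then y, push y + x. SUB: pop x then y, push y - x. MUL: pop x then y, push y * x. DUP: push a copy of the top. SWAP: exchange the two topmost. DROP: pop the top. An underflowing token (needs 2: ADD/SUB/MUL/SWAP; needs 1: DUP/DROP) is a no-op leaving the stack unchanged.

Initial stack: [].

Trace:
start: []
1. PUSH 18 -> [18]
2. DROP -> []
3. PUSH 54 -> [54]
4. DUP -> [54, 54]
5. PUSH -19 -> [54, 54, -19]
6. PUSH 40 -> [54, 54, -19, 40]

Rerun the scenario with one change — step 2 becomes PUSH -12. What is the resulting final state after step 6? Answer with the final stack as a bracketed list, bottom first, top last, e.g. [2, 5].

[18, -12, 54, 54, -19, 40]

(re-executing from step 2 with the substitution; state before step 2: [18])
2. PUSH -12 -> [18, -12]
3. PUSH 54 -> [18, -12, 54]
4. DUP -> [18, -12, 54, 54]
5. PUSH -19 -> [18, -12, 54, 54, -19]
6. PUSH 40 -> [18, -12, 54, 54, -19, 40]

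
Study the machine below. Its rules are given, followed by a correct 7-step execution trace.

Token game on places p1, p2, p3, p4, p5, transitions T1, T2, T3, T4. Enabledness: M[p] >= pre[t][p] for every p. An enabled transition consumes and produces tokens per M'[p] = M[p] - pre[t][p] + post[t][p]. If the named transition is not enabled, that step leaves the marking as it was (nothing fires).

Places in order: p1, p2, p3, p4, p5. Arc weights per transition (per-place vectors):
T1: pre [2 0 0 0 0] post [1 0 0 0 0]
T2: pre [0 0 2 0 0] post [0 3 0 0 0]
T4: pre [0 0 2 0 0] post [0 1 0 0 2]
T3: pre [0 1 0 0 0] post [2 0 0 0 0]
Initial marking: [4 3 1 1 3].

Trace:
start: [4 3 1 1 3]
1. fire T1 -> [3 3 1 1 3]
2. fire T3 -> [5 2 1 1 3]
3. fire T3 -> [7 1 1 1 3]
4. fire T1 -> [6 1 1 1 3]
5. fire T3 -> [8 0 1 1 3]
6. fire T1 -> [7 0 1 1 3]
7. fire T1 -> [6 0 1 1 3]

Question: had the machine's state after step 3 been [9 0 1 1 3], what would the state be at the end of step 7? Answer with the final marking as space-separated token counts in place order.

6 0 1 1 3

state after step 3 := [9 0 1 1 3]
4. fire T1 -> [8 0 1 1 3]
5. fire T3 -> [8 0 1 1 3]
6. fire T1 -> [7 0 1 1 3]
7. fire T1 -> [6 0 1 1 3]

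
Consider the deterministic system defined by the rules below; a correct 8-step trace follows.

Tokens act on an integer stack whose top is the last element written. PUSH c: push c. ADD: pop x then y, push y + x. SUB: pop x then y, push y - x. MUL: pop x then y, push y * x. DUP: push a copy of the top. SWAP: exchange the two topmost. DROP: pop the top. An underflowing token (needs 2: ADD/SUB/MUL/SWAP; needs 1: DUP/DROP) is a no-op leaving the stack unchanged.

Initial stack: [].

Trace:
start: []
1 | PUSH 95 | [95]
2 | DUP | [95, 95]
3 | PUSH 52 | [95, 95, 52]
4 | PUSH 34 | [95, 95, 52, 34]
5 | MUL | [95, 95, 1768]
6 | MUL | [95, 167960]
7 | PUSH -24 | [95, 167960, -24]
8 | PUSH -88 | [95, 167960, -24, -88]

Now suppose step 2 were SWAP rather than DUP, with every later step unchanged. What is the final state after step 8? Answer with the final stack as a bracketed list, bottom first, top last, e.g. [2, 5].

[167960, -24, -88]

(re-executing from step 2 with the substitution; state before step 2: [95])
2 | SWAP | [95]
3 | PUSH 52 | [95, 52]
4 | PUSH 34 | [95, 52, 34]
5 | MUL | [95, 1768]
6 | MUL | [167960]
7 | PUSH -24 | [167960, -24]
8 | PUSH -88 | [167960, -24, -88]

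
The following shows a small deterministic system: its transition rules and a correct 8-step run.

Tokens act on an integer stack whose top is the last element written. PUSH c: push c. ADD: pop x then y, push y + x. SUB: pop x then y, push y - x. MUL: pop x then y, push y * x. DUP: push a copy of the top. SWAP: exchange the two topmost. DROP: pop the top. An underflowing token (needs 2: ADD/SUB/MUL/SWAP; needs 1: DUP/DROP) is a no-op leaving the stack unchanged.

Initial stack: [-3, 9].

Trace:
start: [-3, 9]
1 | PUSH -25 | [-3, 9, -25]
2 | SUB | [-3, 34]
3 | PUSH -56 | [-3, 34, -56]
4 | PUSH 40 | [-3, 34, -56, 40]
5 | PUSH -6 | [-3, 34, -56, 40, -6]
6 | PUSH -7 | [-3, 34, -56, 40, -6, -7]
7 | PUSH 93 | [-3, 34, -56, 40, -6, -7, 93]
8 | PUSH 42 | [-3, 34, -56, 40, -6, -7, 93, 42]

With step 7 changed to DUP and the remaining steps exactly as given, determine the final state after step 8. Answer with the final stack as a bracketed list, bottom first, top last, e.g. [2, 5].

[-3, 34, -56, 40, -6, -7, -7, 42]

(re-executing from step 7 with the substitution; state before step 7: [-3, 34, -56, 40, -6, -7])
7 | DUP | [-3, 34, -56, 40, -6, -7, -7]
8 | PUSH 42 | [-3, 34, -56, 40, -6, -7, -7, 42]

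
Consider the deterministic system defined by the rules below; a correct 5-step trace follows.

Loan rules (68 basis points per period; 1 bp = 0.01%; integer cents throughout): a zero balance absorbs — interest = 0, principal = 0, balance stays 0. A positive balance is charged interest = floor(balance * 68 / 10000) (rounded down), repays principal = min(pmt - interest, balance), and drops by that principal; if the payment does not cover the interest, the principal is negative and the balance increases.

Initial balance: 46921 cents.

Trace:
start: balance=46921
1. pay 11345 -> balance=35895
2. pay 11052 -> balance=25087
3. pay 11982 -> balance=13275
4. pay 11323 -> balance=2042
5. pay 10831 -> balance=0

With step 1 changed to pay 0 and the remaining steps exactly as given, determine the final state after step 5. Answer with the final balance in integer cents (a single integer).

(re-executing from step 1 with the substitution; state before step 1: balance=46921)
1. pay 0 -> balance=47240
2. pay 11052 -> balance=36509
3. pay 11982 -> balance=24775
4. pay 11323 -> balance=13620
5. pay 10831 -> balance=2881

2881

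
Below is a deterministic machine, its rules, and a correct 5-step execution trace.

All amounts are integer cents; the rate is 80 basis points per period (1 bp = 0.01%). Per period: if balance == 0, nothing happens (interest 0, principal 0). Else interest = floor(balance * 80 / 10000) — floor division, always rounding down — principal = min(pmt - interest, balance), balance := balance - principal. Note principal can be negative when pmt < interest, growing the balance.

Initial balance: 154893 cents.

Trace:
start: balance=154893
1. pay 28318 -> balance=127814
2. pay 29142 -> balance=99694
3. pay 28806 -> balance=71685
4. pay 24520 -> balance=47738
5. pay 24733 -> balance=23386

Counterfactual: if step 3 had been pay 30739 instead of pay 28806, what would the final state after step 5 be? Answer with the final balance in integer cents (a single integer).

21423

(re-executing from step 3 with the substitution; state before step 3: balance=99694)
3. pay 30739 -> balance=69752
4. pay 24520 -> balance=45790
5. pay 24733 -> balance=21423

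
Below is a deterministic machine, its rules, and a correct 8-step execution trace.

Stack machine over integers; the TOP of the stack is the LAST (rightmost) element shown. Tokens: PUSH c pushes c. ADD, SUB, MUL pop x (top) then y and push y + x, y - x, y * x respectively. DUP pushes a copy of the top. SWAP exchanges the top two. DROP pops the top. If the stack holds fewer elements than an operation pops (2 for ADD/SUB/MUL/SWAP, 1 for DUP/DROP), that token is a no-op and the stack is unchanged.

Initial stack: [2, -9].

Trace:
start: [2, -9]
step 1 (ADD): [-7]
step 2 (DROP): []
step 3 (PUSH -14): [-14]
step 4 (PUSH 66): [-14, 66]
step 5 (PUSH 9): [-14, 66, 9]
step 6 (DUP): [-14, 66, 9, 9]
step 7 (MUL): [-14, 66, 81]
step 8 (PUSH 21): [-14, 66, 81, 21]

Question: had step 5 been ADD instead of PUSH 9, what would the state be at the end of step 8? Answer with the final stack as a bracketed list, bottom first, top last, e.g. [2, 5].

(re-executing from step 5 with the substitution; state before step 5: [-14, 66])
step 5 (ADD): [52]
step 6 (DUP): [52, 52]
step 7 (MUL): [2704]
step 8 (PUSH 21): [2704, 21]

[2704, 21]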